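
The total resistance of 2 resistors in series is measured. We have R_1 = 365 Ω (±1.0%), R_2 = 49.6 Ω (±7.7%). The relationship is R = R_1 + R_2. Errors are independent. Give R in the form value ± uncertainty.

R is a linear combination, so absolute uncertainties add in quadrature:
  (δR_1)² = 13.3;  (δR_2)² = 14.6
δR = √(27.9) = 5.28 Ω
R = 415 Ω.

415 ± 5.28 Ω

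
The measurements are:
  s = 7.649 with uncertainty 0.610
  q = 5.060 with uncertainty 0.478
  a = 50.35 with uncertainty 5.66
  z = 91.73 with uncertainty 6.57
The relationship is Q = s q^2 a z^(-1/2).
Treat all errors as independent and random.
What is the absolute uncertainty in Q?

Q is a product of powers, so relative uncertainties combine in quadrature:
  (1·δs/s)² = (1×0.0797)² = 0.00636;  (2·δq/q)² = (2×0.0945)² = 0.0357;  (1·δa/a)² = (1×0.112)² = 0.0126;  (−½·δz/z)² = (-0.5×0.0716)² = 0.00128
δQ/Q = √(0.0560) = 0.237
Q = 1030, so δQ = 0.237 × 1030 = 244.

244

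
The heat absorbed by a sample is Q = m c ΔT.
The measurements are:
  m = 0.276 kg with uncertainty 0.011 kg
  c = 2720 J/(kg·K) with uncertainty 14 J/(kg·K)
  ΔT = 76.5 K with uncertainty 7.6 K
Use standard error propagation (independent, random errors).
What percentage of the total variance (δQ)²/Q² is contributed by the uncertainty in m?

13.8%

(δQ/Q)² = (1·δm/m)² + (1·δc/c)² + (1·δΔT/ΔT)²
  m term: (1×0.0399)² = 0.00159
  c term: (1×0.00515)² = 2.65e-05
  ΔT term: (1×0.0993)² = 0.00987
Total = 0.0115. Share from m = 0.00159/0.0115 = 0.138.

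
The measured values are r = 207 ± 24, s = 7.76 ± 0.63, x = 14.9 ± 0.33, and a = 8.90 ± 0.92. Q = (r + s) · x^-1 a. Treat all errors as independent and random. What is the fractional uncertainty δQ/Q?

0.154

Let u = r + s = 215. δu = √(δr² + δs²) = √(576 + 0.397) = 24.0, so δu/u = 0.112.
Q is then a monomial in u, x, a:
δQ/Q = √((δu/u)² + (-1·δx/x)² + (1·δa/a)²) = √(0.0125 + 0.000491 + 0.0107) = 0.154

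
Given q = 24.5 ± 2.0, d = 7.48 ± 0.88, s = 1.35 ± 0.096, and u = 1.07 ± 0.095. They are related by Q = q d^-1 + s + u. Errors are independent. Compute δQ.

0.488

Let p = q·d^-1 = 3.28. δp/p = √((1·δq/q)² + (-1·δd/d)²) = √(0.00666 + 0.0138) = 0.143, so δp = 0.469.
Q = p + s + u: δQ = √(δp² + δs² + δu²) = √(0.220 + 0.00922 + 0.00903) = 0.488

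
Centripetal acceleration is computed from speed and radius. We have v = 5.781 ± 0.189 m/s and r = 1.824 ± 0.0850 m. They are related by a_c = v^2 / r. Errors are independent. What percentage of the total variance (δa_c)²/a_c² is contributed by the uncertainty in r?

(δa_c/a_c)² = (2·δv/v)² + (-1·δr/r)²
  v term: (2×0.0327)² = 0.00428
  r term: (-1×0.0466)² = 0.00217
Total = 0.00645. Share from r = 0.00217/0.00645 = 0.337.

33.7%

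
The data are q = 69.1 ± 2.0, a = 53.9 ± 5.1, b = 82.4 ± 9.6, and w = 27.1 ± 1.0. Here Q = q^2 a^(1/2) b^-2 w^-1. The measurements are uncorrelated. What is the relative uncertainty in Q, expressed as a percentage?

For a monomial Q ∝ q^2, a^(1/2), b^-2, w^-1, fractional errors add in quadrature:
  (2·δq/q)² = (2×0.0289)² = 0.00335;  (½·δa/a)² = (0.5×0.0946)² = 0.00224;  (-2·δb/b)² = (-2×0.117)² = 0.0543;  (-1·δw/w)² = (-1×0.0369)² = 0.00136
δQ/Q = √(0.0612) = 0.247

24.7%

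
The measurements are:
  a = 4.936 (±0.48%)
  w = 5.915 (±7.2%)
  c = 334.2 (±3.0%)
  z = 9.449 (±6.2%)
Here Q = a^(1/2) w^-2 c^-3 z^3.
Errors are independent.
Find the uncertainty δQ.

Each factor contributes (exponent × relative error)² to (δQ/Q)²:
  (½·δa/a)² = (0.5×0.00480)² = 5.76e-06;  (-2·δw/w)² = (-2×0.0720)² = 0.0207;  (-3·δc/c)² = (-3×0.0300)² = 0.00810;  (3·δz/z)² = (3×0.0620)² = 0.0346
δQ/Q = √(0.0634) = 0.252
Q = 1.435e-06, so δQ = 0.252 × 1.435e-06 = 3.61e-07.

3.61e-07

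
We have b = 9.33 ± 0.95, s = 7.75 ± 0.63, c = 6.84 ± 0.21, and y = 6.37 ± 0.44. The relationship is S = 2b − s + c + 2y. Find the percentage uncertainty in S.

S is a linear combination, so absolute uncertainties add in quadrature:
  (2·δb)² = 3.61;  (δs)² = 0.397;  (δc)² = 0.0441;  (2·δy)² = 0.774
δS = √(4.83) = 2.20
S = 30.5, so δS/S = 2.20/30.5 = 0.0720.

7.20%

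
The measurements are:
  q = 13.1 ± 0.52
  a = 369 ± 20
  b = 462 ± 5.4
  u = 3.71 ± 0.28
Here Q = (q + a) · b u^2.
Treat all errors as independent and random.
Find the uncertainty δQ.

3.89e+05

Let w = q + a = 382. δw = √(δq² + δa²) = √(0.270 + 400) = 20.0, so δw/w = 0.0524.
Q is then a monomial in w, b, u:
δQ/Q = √((δw/w)² + (1·δb/b)² + (2·δu/u)²) = √(0.00274 + 0.000137 + 0.0228) = 0.160
Q = 2.43e+06, so δQ = 0.160 × 2.43e+06 = 3.89e+05.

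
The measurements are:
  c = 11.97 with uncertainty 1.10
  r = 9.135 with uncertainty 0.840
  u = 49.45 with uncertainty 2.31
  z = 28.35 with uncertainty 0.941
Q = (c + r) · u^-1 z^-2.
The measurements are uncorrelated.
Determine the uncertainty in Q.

5.54e-05

Let w = c + r = 21.11. δw = √(δc² + δr²) = √(1.21 + 0.706) = 1.38, so δw/w = 0.0656.
Q is then a monomial in w, u, z:
δQ/Q = √((δw/w)² + (-1·δu/u)² + (-2·δz/z)²) = √(0.00430 + 0.00218 + 0.00441) = 0.104
Q = 0.0005310, so δQ = 0.104 × 0.0005310 = 5.54e-05.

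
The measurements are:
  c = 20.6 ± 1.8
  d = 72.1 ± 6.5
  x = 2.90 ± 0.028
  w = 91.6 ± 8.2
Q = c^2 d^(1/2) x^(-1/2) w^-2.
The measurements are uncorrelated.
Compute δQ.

For a monomial Q ∝ c^2, d^(1/2), x^(-1/2), w^-2, fractional errors add in quadrature:
  (2·δc/c)² = (2×0.0874)² = 0.0305;  (½·δd/d)² = (0.5×0.0902)² = 0.00203;  (−½·δx/x)² = (-0.5×0.00966)² = 2.33e-05;  (-2·δw/w)² = (-2×0.0895)² = 0.0321
δQ/Q = √(0.0647) = 0.254
Q = 0.252, so δQ = 0.254 × 0.252 = 0.0641.

0.0641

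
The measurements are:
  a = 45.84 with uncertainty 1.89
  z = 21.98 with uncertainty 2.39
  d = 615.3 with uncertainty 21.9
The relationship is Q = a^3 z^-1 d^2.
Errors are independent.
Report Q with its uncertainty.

Products/powers → add relative errors in quadrature, weighted by exponent:
  (3·δa/a)² = (3×0.0412)² = 0.0153;  (-1·δz/z)² = (-1×0.109)² = 0.0118;  (2·δd/d)² = (2×0.0356)² = 0.00507
δQ/Q = √(0.0322) = 0.179
Q = 1.659e+09, so δQ = 0.179 × 1.659e+09 = 2.98e+08.

(1.659 ± 0.298) × 10^9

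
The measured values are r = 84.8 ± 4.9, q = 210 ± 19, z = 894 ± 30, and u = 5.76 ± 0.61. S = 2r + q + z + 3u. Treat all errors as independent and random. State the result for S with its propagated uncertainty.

Each term contributes (cᵢ δxᵢ)² to (δS)²:
  (2·δr)² = 96.0;  (δq)² = 361;  (δz)² = 900;  (3·δu)² = 3.35
δS = √(1360) = 36.9
S = 1290.

1290 ± 36.9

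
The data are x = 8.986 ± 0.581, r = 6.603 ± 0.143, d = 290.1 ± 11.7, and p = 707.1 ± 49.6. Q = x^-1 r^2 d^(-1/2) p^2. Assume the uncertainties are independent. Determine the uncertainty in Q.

For a monomial Q ∝ x^-1, r^2, d^(-1/2), p^2, fractional errors add in quadrature:
  (-1·δx/x)² = (-1×0.0647)² = 0.00418;  (2·δr/r)² = (2×0.0217)² = 0.00188;  (−½·δd/d)² = (-0.5×0.0403)² = 0.000407;  (2·δp/p)² = (2×0.0701)² = 0.0197
δQ/Q = √(0.0261) = 0.162
Q = 142400, so δQ = 0.162 × 142400 = 23000.

23000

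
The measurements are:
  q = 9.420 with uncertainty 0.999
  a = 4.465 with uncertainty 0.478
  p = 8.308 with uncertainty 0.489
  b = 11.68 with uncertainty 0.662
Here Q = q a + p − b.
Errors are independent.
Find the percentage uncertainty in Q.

16.5%

Let w = q·a = 42.06. δw/w = √((1·δq/q)² + (1·δa/a)²) = √(0.0112 + 0.0115) = 0.151, so δw = 6.34.
Q = w + p − b: δQ = √(δw² + δp² + δb²) = √(40.2 + 0.239 + 0.438) = 6.39
Q = 38.69, so δQ/Q = 6.39/38.69 = 0.165.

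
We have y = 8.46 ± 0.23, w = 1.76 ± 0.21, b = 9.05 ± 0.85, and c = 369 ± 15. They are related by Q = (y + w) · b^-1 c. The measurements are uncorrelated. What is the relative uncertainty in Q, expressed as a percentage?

Let u = y + w = 10.2. δu = √(δy² + δw²) = √(0.0529 + 0.0441) = 0.311, so δu/u = 0.0305.
Q is then a monomial in u, b, c:
δQ/Q = √((δu/u)² + (-1·δb/b)² + (1·δc/c)²) = √(0.000929 + 0.00882 + 0.00165) = 0.107

10.7%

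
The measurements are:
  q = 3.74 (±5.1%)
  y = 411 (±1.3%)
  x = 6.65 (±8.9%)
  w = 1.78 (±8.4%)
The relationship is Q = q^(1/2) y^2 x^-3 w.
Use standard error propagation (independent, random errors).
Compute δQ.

558

Q is a product of powers, so relative uncertainties combine in quadrature:
  (½·δq/q)² = (0.5×0.0510)² = 0.000650;  (2·δy/y)² = (2×0.0130)² = 0.000676;  (-3·δx/x)² = (-3×0.0890)² = 0.0713;  (1·δw/w)² = (1×0.0840)² = 0.00706
δQ/Q = √(0.0797) = 0.282
Q = 1980, so δQ = 0.282 × 1980 = 558.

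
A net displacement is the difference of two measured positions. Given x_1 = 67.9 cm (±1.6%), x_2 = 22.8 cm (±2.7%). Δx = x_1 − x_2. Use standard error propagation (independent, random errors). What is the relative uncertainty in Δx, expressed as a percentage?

Δx is a linear combination, so absolute uncertainties add in quadrature:
  (δx_1)² = 1.18;  (δx_2)² = 0.379
δΔx = √(1.56) = 1.25 cm
Δx = 45.1 cm, so δΔx/Δx = 1.25/45.1 = 0.0277.

2.77%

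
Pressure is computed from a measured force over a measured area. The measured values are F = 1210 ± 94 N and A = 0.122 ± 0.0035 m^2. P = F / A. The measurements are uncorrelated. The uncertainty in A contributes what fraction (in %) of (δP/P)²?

12.0%

(δP/P)² = (1·δF/F)² + (-1·δA/A)²
  F term: (1×0.0777)² = 0.00604
  A term: (-1×0.0287)² = 0.000823
Total = 0.00686. Share from A = 0.000823/0.00686 = 0.120.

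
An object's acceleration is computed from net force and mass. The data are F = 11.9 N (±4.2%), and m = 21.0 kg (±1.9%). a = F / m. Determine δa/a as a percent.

Each factor contributes (exponent × relative error)² to (δa/a)²:
  (1·δF/F)² = (1×0.0420)² = 0.00176;  (-1·δm/m)² = (-1×0.0190)² = 0.000361
δa/a = √(0.00213) = 0.0461

4.61%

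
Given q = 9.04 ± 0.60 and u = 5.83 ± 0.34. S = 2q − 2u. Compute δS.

1.38

Absolute uncertainties add in quadrature for a linear combination:
  (2·δq)² = 1.44;  (2·δu)² = 0.462
δS = √(1.90) = 1.38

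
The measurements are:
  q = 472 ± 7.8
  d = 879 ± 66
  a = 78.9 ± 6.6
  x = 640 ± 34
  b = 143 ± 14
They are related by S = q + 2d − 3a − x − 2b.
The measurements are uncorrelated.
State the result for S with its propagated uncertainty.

1070 ± 141

Each term contributes (cᵢ δxᵢ)² to (δS)²:
  (δq)² = 60.8;  (2·δd)² = 17400;  (3·δa)² = 392;  (δx)² = 1160;  (2·δb)² = 784
δS = √(19800) = 141
S = 1070.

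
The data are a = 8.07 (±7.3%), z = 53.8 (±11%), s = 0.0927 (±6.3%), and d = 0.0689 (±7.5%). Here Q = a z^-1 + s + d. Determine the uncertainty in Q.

Let p = a·z^-1 = 0.150. δp/p = √((1·δa/a)² + (-1·δz/z)²) = √(0.00533 + 0.0121) = 0.132, so δp = 0.0198.
Q = p + s + d: δQ = √(δp² + δs² + δd²) = √(0.000392 + 3.41e-05 + 2.67e-05) = 0.0213

0.0213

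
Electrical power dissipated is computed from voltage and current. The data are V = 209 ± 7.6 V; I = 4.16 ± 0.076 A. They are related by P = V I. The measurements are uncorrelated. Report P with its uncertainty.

869 ± 35.4 W

Each factor contributes (exponent × relative error)² to (δP/P)²:
  (1·δV/V)² = (1×0.0364)² = 0.00132;  (1·δI/I)² = (1×0.0183)² = 0.000334
δP/P = √(0.00166) = 0.0407
P = 869 W, so δP = 0.0407 × 869 = 35.4 W.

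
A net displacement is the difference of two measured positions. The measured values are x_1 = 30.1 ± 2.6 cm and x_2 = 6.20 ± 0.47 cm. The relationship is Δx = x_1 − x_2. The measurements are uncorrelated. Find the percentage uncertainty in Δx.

11.1%

Δx is a linear combination, so absolute uncertainties add in quadrature:
  (δx_1)² = 6.76;  (δx_2)² = 0.221
δΔx = √(6.98) = 2.64 cm
Δx = 23.9 cm, so δΔx/Δx = 2.64/23.9 = 0.111.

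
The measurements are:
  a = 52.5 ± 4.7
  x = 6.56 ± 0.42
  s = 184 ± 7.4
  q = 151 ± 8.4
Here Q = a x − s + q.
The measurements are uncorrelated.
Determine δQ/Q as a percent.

12.7%

Let p = a·x = 344. δp/p = √((1·δa/a)² + (1·δx/x)²) = √(0.00801 + 0.00410) = 0.110, so δp = 37.9.
Q = p − s + q: δQ = √(δp² + δs² + δq²) = √(1440 + 54.8 + 70.6) = 39.5
Q = 311, so δQ/Q = 39.5/311 = 0.127.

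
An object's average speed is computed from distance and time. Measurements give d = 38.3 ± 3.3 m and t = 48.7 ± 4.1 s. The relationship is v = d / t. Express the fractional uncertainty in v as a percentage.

12.0%

Relative error in a monomial: (δv/v)² = Σ (nᵢ · δxᵢ/xᵢ)².
  (1·δd/d)² = (1×0.0862)² = 0.00742;  (-1·δt/t)² = (-1×0.0842)² = 0.00709
δv/v = √(0.0145) = 0.120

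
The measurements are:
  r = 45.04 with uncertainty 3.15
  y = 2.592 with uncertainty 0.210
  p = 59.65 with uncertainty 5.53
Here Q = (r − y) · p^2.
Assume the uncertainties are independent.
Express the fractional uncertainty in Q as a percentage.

20.0%

Let u = r − y = 42.45. δu = √(δr² + δy²) = √(9.92 + 0.0441) = 3.16, so δu/u = 0.0744.
Q is then a monomial in u, p:
δQ/Q = √((δu/u)² + (2·δp/p)²) = √(0.00553 + 0.0344) = 0.200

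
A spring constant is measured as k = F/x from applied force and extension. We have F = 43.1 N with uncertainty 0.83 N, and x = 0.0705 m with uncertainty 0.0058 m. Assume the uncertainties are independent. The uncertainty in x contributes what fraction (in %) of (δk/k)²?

94.8%

(δk/k)² = (1·δF/F)² + (-1·δx/x)²
  F term: (1×0.0193)² = 0.000371
  x term: (-1×0.0823)² = 0.00677
Total = 0.00714. Share from x = 0.00677/0.00714 = 0.948.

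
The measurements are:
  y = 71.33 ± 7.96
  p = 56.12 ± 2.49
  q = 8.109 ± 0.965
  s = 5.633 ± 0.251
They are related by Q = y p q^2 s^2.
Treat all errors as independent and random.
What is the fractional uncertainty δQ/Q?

For a monomial Q ∝ y, p, q^2, s^2, fractional errors add in quadrature:
  (1·δy/y)² = (1×0.112)² = 0.0125;  (1·δp/p)² = (1×0.0444)² = 0.00197;  (2·δq/q)² = (2×0.119)² = 0.0566;  (2·δs/s)² = (2×0.0446)² = 0.00794
δQ/Q = √(0.0790) = 0.281

0.281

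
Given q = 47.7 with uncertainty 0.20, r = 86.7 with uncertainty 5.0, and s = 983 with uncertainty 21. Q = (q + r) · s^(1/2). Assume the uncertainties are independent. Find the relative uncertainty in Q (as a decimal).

0.0387

Let u = q + r = 134. δu = √(δq² + δr²) = √(0.0400 + 25.0) = 5.00, so δu/u = 0.0372.
Q is then a monomial in u, s:
δQ/Q = √((δu/u)² + (½·δs/s)²) = √(0.00139 + 0.000114) = 0.0387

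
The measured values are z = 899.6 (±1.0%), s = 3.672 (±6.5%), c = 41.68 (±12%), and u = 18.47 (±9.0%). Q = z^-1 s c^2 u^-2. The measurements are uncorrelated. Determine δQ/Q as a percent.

Each factor contributes (exponent × relative error)² to (δQ/Q)²:
  (-1·δz/z)² = (-1×0.0100)² = 0.000100;  (1·δs/s)² = (1×0.0650)² = 0.00423;  (2·δc/c)² = (2×0.120)² = 0.0576;  (-2·δu/u)² = (-2×0.0900)² = 0.0324
δQ/Q = √(0.0943) = 0.307

30.7%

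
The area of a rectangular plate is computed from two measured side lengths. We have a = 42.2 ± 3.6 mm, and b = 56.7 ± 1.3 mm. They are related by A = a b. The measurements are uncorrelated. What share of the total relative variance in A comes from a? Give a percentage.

93.3%

(δA/A)² = (1·δa/a)² + (1·δb/b)²
  a term: (1×0.0853)² = 0.00728
  b term: (1×0.0229)² = 0.000526
Total = 0.00780. Share from a = 0.00728/0.00780 = 0.933.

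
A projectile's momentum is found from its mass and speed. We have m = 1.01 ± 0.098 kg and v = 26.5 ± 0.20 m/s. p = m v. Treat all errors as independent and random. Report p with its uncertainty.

Products/powers → add relative errors in quadrature, weighted by exponent:
  (1·δm/m)² = (1×0.0970)² = 0.00941;  (1·δv/v)² = (1×0.00755)² = 5.7e-05
δp/p = √(0.00947) = 0.0973
p = 26.8 kg·m/s, so δp = 0.0973 × 26.8 = 2.60 kg·m/s.

26.8 ± 2.60 kg·m/s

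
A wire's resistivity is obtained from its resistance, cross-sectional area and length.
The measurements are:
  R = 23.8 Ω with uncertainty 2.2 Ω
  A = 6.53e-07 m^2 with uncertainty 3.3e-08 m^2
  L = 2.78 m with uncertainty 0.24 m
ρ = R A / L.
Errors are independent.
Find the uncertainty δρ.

7.61e-07 Ω·m

Relative error in a monomial: (δρ/ρ)² = Σ (nᵢ · δxᵢ/xᵢ)².
  (1·δR/R)² = (1×0.0924)² = 0.00854;  (1·δA/A)² = (1×0.0505)² = 0.00255;  (-1·δL/L)² = (-1×0.0863)² = 0.00745
δρ/ρ = √(0.0186) = 0.136
ρ = 5.59e-06 Ω·m, so δρ = 0.136 × 5.59e-06 = 7.61e-07 Ω·m.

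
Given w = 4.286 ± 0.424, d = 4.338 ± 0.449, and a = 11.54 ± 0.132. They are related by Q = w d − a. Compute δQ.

2.67

Let p = w·d = 18.59. δp/p = √((1·δw/w)² + (1·δd/d)²) = √(0.00979 + 0.0107) = 0.143, so δp = 2.66.
Q = p − a: δQ = √(δp² + δa²) = √(7.09 + 0.0174) = 2.67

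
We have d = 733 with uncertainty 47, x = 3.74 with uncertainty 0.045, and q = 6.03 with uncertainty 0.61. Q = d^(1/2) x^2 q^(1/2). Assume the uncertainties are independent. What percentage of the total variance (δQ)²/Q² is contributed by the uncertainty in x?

13.9%

(δQ/Q)² = (½·δd/d)² + (2·δx/x)² + (½·δq/q)²
  d term: (0.5×0.0641)² = 0.00103
  x term: (2×0.0120)² = 0.000579
  q term: (0.5×0.101)² = 0.00256
Total = 0.00417. Share from x = 0.000579/0.00417 = 0.139.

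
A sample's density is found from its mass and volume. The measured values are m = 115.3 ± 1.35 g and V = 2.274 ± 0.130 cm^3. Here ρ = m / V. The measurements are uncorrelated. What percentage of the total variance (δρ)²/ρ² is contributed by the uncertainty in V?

96.0%

(δρ/ρ)² = (1·δm/m)² + (-1·δV/V)²
  m term: (1×0.0117)² = 0.000137
  V term: (-1×0.0572)² = 0.00327
Total = 0.00341. Share from V = 0.00327/0.00341 = 0.960.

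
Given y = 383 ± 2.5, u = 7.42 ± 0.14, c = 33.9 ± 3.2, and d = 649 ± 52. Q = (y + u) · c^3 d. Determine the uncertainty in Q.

2.91e+09

Let w = y + u = 390. δw = √(δy² + δu²) = √(6.25 + 0.0196) = 2.50, so δw/w = 0.00641.
Q is then a monomial in w, c, d:
δQ/Q = √((δw/w)² + (3·δc/c)² + (1·δd/d)²) = √(4.11e-05 + 0.0802 + 0.00642) = 0.294
Q = 9.87e+09, so δQ = 0.294 × 9.87e+09 = 2.91e+09.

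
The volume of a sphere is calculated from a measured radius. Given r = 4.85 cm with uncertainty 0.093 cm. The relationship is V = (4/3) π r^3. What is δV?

V ∝ r^3, so δV/V = |3| · δr/r = 3 × 0.0192 = 0.0575.
V = 478 cm^3, so δV = 0.0575 × 478 = 27.5 cm^3.

27.5 cm^3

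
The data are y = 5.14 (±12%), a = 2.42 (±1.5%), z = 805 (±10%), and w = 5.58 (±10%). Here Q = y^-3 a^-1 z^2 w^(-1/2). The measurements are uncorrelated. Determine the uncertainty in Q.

347

For a monomial Q ∝ y^-3, a^-1, z^2, w^(-1/2), fractional errors add in quadrature:
  (-3·δy/y)² = (-3×0.120)² = 0.130;  (-1·δa/a)² = (-1×0.0150)² = 0.000225;  (2·δz/z)² = (2×0.100)² = 0.0400;  (−½·δw/w)² = (-0.5×0.100)² = 0.00250
δQ/Q = √(0.172) = 0.415
Q = 835, so δQ = 0.415 × 835 = 347.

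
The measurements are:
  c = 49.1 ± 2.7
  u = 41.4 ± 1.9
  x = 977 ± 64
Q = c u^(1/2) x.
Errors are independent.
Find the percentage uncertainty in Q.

Relative error in a monomial: (δQ/Q)² = Σ (nᵢ · δxᵢ/xᵢ)².
  (1·δc/c)² = (1×0.0550)² = 0.00302;  (½·δu/u)² = (0.5×0.0459)² = 0.000527;  (1·δx/x)² = (1×0.0655)² = 0.00429
δQ/Q = √(0.00784) = 0.0886

8.86%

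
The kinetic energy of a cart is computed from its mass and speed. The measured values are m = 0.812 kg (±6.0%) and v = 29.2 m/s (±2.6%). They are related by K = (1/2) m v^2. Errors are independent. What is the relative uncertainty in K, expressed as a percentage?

7.94%

K is a product of powers, so relative uncertainties combine in quadrature:
  (1·δm/m)² = (1×0.0600)² = 0.00360;  (2·δv/v)² = (2×0.0260)² = 0.00270
δK/K = √(0.00630) = 0.0794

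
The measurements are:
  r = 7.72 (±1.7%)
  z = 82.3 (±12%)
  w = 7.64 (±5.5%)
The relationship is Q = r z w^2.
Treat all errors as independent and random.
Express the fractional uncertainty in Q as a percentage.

For a monomial Q ∝ r, z, w^2, fractional errors add in quadrature:
  (1·δr/r)² = (1×0.0170)² = 0.000289;  (1·δz/z)² = (1×0.120)² = 0.0144;  (2·δw/w)² = (2×0.0550)² = 0.0121
δQ/Q = √(0.0268) = 0.164

16.4%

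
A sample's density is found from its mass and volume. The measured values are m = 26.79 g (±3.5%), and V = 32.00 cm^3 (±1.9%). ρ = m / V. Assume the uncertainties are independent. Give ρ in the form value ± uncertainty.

ρ is a product of powers, so relative uncertainties combine in quadrature:
  (1·δm/m)² = (1×0.0350)² = 0.00123;  (-1·δV/V)² = (-1×0.0190)² = 0.000361
δρ/ρ = √(0.00159) = 0.0398
ρ = 0.8372 g/cm^3, so δρ = 0.0398 × 0.8372 = 0.0333 g/cm^3.

0.8372 ± 0.0333 g/cm^3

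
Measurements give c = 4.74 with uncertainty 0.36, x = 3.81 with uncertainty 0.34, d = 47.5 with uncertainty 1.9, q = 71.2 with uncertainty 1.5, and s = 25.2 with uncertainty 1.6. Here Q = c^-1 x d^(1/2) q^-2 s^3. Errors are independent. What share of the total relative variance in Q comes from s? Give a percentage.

69.5%

(δQ/Q)² = (-1·δc/c)² + (1·δx/x)² + (½·δd/d)² + (-2·δq/q)² + (3·δs/s)²
  c term: (-1×0.0759)² = 0.00577
  x term: (1×0.0892)² = 0.00796
  d term: (0.5×0.0400)² = 0.000400
  q term: (-2×0.0211)² = 0.00178
  s term: (3×0.0635)² = 0.0363
Total = 0.0522. Share from s = 0.0363/0.0522 = 0.695.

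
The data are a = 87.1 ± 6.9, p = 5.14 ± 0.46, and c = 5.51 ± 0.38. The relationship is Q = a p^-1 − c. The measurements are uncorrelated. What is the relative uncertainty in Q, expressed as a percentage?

18.0%

Let w = a·p^-1 = 16.9. δw/w = √((1·δa/a)² + (-1·δp/p)²) = √(0.00628 + 0.00801) = 0.120, so δw = 2.03.
Q = w − c: δQ = √(δw² + δc²) = √(4.10 + 0.144) = 2.06
Q = 11.4, so δQ/Q = 2.06/11.4 = 0.180.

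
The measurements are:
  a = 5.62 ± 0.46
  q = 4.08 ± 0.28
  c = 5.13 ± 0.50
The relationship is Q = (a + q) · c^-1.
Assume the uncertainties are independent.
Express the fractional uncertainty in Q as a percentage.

Let u = a + q = 9.70. δu = √(δa² + δq²) = √(0.212 + 0.0784) = 0.539, so δu/u = 0.0555.
Q is then a monomial in u, c:
δQ/Q = √((δu/u)² + (-1·δc/c)²) = √(0.00308 + 0.00950) = 0.112

11.2%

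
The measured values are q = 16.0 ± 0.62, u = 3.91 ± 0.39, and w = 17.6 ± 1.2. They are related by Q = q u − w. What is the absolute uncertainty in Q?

6.80

Let p = q·u = 62.6. δp/p = √((1·δq/q)² + (1·δu/u)²) = √(0.00150 + 0.00995) = 0.107, so δp = 6.69.
Q = p − w: δQ = √(δp² + δw²) = √(44.8 + 1.44) = 6.80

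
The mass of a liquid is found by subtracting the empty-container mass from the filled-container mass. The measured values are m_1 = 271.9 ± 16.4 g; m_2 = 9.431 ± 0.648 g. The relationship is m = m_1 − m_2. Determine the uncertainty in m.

16.4 g

Absolute uncertainties add in quadrature for a linear combination:
  (δm_1)² = 269;  (δm_2)² = 0.420
δm = √(269) = 16.4 g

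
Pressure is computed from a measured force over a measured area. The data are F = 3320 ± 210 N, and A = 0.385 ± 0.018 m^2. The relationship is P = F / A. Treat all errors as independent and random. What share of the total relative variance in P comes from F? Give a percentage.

(δP/P)² = (1·δF/F)² + (-1·δA/A)²
  F term: (1×0.0633)² = 0.00400
  A term: (-1×0.0468)² = 0.00219
Total = 0.00619. Share from F = 0.00400/0.00619 = 0.647.

64.7%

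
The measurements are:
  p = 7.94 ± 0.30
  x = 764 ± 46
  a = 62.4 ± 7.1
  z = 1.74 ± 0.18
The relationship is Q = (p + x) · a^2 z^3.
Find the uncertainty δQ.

Let u = p + x = 772. δu = √(δp² + δx²) = √(0.0900 + 2120) = 46.0, so δu/u = 0.0596.
Q is then a monomial in u, a, z:
δQ/Q = √((δu/u)² + (2·δa/a)² + (3·δz/z)²) = √(0.00355 + 0.0518 + 0.0963) = 0.389
Q = 1.58e+07, so δQ = 0.389 × 1.58e+07 = 6.17e+06.

6.17e+06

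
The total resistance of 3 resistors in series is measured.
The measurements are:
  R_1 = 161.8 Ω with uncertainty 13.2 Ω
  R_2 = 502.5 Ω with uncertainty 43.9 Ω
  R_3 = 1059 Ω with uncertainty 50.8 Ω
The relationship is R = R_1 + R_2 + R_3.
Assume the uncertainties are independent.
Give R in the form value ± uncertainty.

Each term contributes (cᵢ δxᵢ)² to (δR)²:
  (δR_1)² = 174;  (δR_2)² = 1930;  (δR_3)² = 2580
δR = √(4680) = 68.4 Ω
R = 1723 Ω.

1723 ± 68.4 Ω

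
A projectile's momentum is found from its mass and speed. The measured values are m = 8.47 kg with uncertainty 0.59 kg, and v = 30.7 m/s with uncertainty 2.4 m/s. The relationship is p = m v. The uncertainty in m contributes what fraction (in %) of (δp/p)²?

44.3%

(δp/p)² = (1·δm/m)² + (1·δv/v)²
  m term: (1×0.0697)² = 0.00485
  v term: (1×0.0782)² = 0.00611
Total = 0.0110. Share from m = 0.00485/0.0110 = 0.443.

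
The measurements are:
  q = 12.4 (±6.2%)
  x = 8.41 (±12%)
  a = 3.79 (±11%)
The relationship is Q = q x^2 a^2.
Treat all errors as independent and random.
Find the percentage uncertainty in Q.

Q is a product of powers, so relative uncertainties combine in quadrature:
  (1·δq/q)² = (1×0.0620)² = 0.00384;  (2·δx/x)² = (2×0.120)² = 0.0576;  (2·δa/a)² = (2×0.110)² = 0.0484
δQ/Q = √(0.110) = 0.331

33.1%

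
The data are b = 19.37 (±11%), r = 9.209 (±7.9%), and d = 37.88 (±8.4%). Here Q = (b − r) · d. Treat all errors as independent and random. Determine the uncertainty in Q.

91.2

Let u = b − r = 10.16. δu = √(δb² + δr²) = √(4.54 + 0.529) = 2.25, so δu/u = 0.222.
Q is then a monomial in u, d:
δQ/Q = √((δu/u)² + (1·δd/d)²) = √(0.0491 + 0.00706) = 0.237
Q = 384.9, so δQ = 0.237 × 384.9 = 91.2.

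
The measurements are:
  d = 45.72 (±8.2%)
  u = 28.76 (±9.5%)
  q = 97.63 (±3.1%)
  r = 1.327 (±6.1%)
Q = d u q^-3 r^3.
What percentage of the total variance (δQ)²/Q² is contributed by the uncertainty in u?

(δQ/Q)² = (1·δd/d)² + (1·δu/u)² + (-3·δq/q)² + (3·δr/r)²
  d term: (1×0.0820)² = 0.00672
  u term: (1×0.0950)² = 0.00903
  q term: (-3×0.0310)² = 0.00865
  r term: (3×0.0610)² = 0.0335
Total = 0.0579. Share from u = 0.00903/0.0579 = 0.156.

15.6%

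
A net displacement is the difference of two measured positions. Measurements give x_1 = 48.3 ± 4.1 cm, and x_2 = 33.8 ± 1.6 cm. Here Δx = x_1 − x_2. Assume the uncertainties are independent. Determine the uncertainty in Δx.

Absolute uncertainties add in quadrature for a linear combination:
  (δx_1)² = 16.8;  (δx_2)² = 2.56
δΔx = √(19.4) = 4.40 cm

4.40 cm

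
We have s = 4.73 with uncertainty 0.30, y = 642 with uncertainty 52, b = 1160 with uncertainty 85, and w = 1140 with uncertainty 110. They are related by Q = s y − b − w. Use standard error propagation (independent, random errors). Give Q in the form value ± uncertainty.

Let p = s·y = 3040. δp/p = √((1·δs/s)² + (1·δy/y)²) = √(0.00402 + 0.00656) = 0.103, so δp = 312.
Q = p − b − w: δQ = √(δp² + δb² + δw²) = √(97600 + 7220 + 12100) = 342
Q = 737.

737 ± 342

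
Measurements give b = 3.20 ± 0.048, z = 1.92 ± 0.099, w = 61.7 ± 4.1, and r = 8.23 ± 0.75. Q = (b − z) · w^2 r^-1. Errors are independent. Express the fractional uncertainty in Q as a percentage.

18.3%

Let u = b − z = 1.28. δu = √(δb² + δz²) = √(0.00230 + 0.00980) = 0.110, so δu/u = 0.0860.
Q is then a monomial in u, w, r:
δQ/Q = √((δu/u)² + (2·δw/w)² + (-1·δr/r)²) = √(0.00739 + 0.0177 + 0.00830) = 0.183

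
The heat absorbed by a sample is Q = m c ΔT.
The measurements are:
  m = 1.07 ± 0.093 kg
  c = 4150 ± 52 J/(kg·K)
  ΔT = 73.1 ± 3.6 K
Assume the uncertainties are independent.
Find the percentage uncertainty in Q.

Q is a product of powers, so relative uncertainties combine in quadrature:
  (1·δm/m)² = (1×0.0869)² = 0.00755;  (1·δc/c)² = (1×0.0125)² = 0.000157;  (1·δΔT/ΔT)² = (1×0.0492)² = 0.00243
δQ/Q = √(0.0101) = 0.101

10.1%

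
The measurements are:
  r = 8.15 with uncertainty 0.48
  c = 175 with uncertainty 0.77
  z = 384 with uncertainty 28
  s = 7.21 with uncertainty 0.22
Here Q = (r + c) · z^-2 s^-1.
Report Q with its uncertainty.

Let u = r + c = 183. δu = √(δr² + δc²) = √(0.230 + 0.593) = 0.907, so δu/u = 0.00495.
Q is then a monomial in u, z, s:
δQ/Q = √((δu/u)² + (-2·δz/z)² + (-1·δs/s)²) = √(2.45e-05 + 0.0213 + 0.000931) = 0.149
Q = 0.000172, so δQ = 0.149 × 0.000172 = 2.57e-05.

(1.72 ± 0.257) × 10^-4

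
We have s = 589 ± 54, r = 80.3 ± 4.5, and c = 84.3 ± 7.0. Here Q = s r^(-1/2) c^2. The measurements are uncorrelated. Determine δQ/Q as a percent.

For a monomial Q ∝ s, r^(-1/2), c^2, fractional errors add in quadrature:
  (1·δs/s)² = (1×0.0917)² = 0.00841;  (−½·δr/r)² = (-0.5×0.0560)² = 0.000785;  (2·δc/c)² = (2×0.0830)² = 0.0276
δQ/Q = √(0.0368) = 0.192

19.2%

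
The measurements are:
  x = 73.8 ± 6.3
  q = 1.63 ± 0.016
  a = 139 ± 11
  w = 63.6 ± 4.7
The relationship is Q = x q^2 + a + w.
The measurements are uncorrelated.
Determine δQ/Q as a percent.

Let p = x·q^2 = 196. δp/p = √((1·δx/x)² + (2·δq/q)²) = √(0.00729 + 0.000385) = 0.0876, so δp = 17.2.
Q = p + a + w: δQ = √(δp² + δa² + δw²) = √(295 + 121 + 22.1) = 20.9
Q = 399, so δQ/Q = 20.9/399 = 0.0525.

5.25%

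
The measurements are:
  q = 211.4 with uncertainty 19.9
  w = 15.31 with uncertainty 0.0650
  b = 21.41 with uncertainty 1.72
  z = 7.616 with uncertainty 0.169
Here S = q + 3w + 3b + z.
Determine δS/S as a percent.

Absolute uncertainties add in quadrature for a linear combination:
  (δq)² = 396;  (3·δw)² = 0.0380;  (3·δb)² = 26.6;  (δz)² = 0.0286
δS = √(423) = 20.6
S = 329.2, so δS/S = 20.6/329.2 = 0.0625.

6.25%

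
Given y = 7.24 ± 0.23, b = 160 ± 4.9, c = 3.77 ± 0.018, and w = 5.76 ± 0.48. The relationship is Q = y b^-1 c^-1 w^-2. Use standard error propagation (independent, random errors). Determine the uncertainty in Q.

6.24e-05

Products/powers → add relative errors in quadrature, weighted by exponent:
  (1·δy/y)² = (1×0.0318)² = 0.00101;  (-1·δb/b)² = (-1×0.0306)² = 0.000938;  (-1·δc/c)² = (-1×0.00477)² = 2.28e-05;  (-2·δw/w)² = (-2×0.0833)² = 0.0278
δQ/Q = √(0.0297) = 0.172
Q = 0.000362, so δQ = 0.172 × 0.000362 = 6.24e-05.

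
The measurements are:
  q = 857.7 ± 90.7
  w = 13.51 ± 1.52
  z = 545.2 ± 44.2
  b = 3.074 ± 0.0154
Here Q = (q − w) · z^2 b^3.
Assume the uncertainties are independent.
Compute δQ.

1.42e+09

Let u = q − w = 844.2. δu = √(δq² + δw²) = √(8230 + 2.31) = 90.7, so δu/u = 0.107.
Q is then a monomial in u, z, b:
δQ/Q = √((δu/u)² + (2·δz/z)² + (3·δb/b)²) = √(0.0115 + 0.0263 + 0.000226) = 0.195
Q = 7.289e+09, so δQ = 0.195 × 7.289e+09 = 1.42e+09.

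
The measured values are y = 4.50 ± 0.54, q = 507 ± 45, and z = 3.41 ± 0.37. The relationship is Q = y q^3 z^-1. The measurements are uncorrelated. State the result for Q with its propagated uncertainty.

Relative error in a monomial: (δQ/Q)² = Σ (nᵢ · δxᵢ/xᵢ)².
  (1·δy/y)² = (1×0.120)² = 0.0144;  (3·δq/q)² = (3×0.0888)² = 0.0709;  (-1·δz/z)² = (-1×0.109)² = 0.0118
δQ/Q = √(0.0971) = 0.312
Q = 1.72e+08, so δQ = 0.312 × 1.72e+08 = 5.36e+07.

(1.72 ± 0.536) × 10^8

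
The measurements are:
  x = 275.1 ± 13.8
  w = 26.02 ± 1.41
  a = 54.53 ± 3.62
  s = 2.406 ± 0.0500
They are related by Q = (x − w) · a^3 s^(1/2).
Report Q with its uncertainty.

(6.265 ± 1.30) × 10^7

Let u = x − w = 249.1. δu = √(δx² + δw²) = √(190 + 1.99) = 13.9, so δu/u = 0.0557.
Q is then a monomial in u, a, s:
δQ/Q = √((δu/u)² + (3·δa/a)² + (½·δs/s)²) = √(0.00310 + 0.0397 + 0.000108) = 0.207
Q = 6.265e+07, so δQ = 0.207 × 6.265e+07 = 1.3e+07.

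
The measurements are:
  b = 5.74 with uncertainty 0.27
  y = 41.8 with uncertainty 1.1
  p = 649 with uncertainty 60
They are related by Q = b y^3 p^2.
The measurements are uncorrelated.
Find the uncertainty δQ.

3.65e+10

Each factor contributes (exponent × relative error)² to (δQ/Q)²:
  (1·δb/b)² = (1×0.0470)² = 0.00221;  (3·δy/y)² = (3×0.0263)² = 0.00623;  (2·δp/p)² = (2×0.0924)² = 0.0342
δQ/Q = √(0.0426) = 0.206
Q = 1.77e+11, so δQ = 0.206 × 1.77e+11 = 3.65e+10.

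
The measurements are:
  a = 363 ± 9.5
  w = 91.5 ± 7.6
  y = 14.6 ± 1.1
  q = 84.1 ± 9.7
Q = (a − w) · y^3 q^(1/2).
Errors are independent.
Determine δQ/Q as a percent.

23.8%

Let u = a − w = 272. δu = √(δa² + δw²) = √(90.2 + 57.8) = 12.2, so δu/u = 0.0448.
Q is then a monomial in u, y, q:
δQ/Q = √((δu/u)² + (3·δy/y)² + (½·δq/q)²) = √(0.00201 + 0.0511 + 0.00333) = 0.238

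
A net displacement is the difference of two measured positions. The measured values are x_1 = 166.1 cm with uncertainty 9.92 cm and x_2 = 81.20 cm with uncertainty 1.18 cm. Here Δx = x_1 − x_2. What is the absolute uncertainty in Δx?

Absolute uncertainties add in quadrature for a linear combination:
  (δx_1)² = 98.4;  (δx_2)² = 1.39
δΔx = √(99.8) = 9.99 cm

9.99 cm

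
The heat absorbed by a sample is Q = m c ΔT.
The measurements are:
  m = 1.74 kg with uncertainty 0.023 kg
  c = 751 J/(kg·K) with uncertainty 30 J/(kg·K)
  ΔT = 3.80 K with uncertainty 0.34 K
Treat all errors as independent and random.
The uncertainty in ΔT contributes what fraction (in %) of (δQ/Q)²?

(δQ/Q)² = (1·δm/m)² + (1·δc/c)² + (1·δΔT/ΔT)²
  m term: (1×0.0132)² = 0.000175
  c term: (1×0.0399)² = 0.00160
  ΔT term: (1×0.0895)² = 0.00801
Total = 0.00978. Share from ΔT = 0.00801/0.00978 = 0.819.

81.9%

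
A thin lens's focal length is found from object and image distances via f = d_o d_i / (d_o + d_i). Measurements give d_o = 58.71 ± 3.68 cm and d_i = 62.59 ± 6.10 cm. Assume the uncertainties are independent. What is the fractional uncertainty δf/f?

∂f/∂d_o = (d_i/(d_o+d_i))² = 0.266;  ∂f/∂d_i = (d_o/(d_o+d_i))² = 0.234
δf = √((∂f/∂d_o · δd_o)² + (∂f/∂d_i · δd_i)²) = √(0.960 + 2.04) = 1.73 cm
f = 30.29 cm, so δf/f = 1.73/30.29 = 0.0572.

0.0572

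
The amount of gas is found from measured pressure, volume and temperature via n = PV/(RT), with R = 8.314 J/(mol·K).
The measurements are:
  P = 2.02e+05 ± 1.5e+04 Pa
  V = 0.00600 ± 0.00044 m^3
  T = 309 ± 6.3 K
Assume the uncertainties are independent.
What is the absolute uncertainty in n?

n is a product of powers, so relative uncertainties combine in quadrature:
  (1·δP/P)² = (1×0.0743)² = 0.00551;  (1·δV/V)² = (1×0.0733)² = 0.00538;  (-1·δT/T)² = (-1×0.0204)² = 0.000416
δn/n = √(0.0113) = 0.106
n = 0.472 mol, so δn = 0.106 × 0.472 = 0.0502 mol.

0.0502 mol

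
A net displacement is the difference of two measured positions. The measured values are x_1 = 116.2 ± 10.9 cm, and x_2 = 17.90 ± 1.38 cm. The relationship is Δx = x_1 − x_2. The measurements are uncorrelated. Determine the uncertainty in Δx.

11.0 cm

Absolute uncertainties add in quadrature for a linear combination:
  (δx_1)² = 119;  (δx_2)² = 1.90
δΔx = √(121) = 11.0 cm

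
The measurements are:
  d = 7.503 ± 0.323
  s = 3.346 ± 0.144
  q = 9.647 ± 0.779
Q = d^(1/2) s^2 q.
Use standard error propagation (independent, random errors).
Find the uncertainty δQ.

35.5

Relative error in a monomial: (δQ/Q)² = Σ (nᵢ · δxᵢ/xᵢ)².
  (½·δd/d)² = (0.5×0.0430)² = 0.000463;  (2·δs/s)² = (2×0.0430)² = 0.00741;  (1·δq/q)² = (1×0.0808)² = 0.00652
δQ/Q = √(0.0144) = 0.120
Q = 295.8, so δQ = 0.120 × 295.8 = 35.5.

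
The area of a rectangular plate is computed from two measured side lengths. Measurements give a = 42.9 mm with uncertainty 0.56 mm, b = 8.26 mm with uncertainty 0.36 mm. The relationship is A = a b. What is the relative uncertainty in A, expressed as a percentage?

4.55%

Each factor contributes (exponent × relative error)² to (δA/A)²:
  (1·δa/a)² = (1×0.0131)² = 0.000170;  (1·δb/b)² = (1×0.0436)² = 0.00190
δA/A = √(0.00207) = 0.0455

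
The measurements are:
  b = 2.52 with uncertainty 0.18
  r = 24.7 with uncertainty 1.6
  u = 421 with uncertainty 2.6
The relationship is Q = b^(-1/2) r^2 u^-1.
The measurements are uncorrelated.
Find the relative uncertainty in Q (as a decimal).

Q is a product of powers, so relative uncertainties combine in quadrature:
  (−½·δb/b)² = (-0.5×0.0714)² = 0.00128;  (2·δr/r)² = (2×0.0648)² = 0.0168;  (-1·δu/u)² = (-1×0.00618)² = 3.81e-05
δQ/Q = √(0.0181) = 0.135

0.135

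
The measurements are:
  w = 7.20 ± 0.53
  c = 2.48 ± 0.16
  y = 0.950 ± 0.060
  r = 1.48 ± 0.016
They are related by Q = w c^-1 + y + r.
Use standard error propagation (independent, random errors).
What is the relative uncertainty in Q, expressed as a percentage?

5.45%

Let p = w·c^-1 = 2.90. δp/p = √((1·δw/w)² + (-1·δc/c)²) = √(0.00542 + 0.00416) = 0.0979, so δp = 0.284.
Q = p + y + r: δQ = √(δp² + δy² + δr²) = √(0.0808 + 0.00360 + 0.000256) = 0.291
Q = 5.33, so δQ/Q = 0.291/5.33 = 0.0545.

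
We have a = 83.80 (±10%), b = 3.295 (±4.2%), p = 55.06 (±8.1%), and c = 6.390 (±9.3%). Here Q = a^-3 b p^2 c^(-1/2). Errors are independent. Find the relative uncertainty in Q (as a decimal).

For a monomial Q ∝ a^-3, b, p^2, c^(-1/2), fractional errors add in quadrature:
  (-3·δa/a)² = (-3×0.100)² = 0.0900;  (1·δb/b)² = (1×0.0420)² = 0.00176;  (2·δp/p)² = (2×0.0810)² = 0.0262;  (−½·δc/c)² = (-0.5×0.0930)² = 0.00216
δQ/Q = √(0.120) = 0.347

0.347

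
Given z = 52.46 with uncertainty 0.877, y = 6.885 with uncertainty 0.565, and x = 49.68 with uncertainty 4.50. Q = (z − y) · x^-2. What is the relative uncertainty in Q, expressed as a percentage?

Let u = z − y = 45.58. δu = √(δz² + δy²) = √(0.769 + 0.319) = 1.04, so δu/u = 0.0229.
Q is then a monomial in u, x:
δQ/Q = √((δu/u)² + (-2·δx/x)²) = √(0.000524 + 0.0328) = 0.183

18.3%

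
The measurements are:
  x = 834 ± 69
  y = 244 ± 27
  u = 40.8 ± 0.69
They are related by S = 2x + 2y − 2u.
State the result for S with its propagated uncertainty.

2070 ± 148

For a sum/difference, combine absolute errors in quadrature:
  (2·δx)² = 19000;  (2·δy)² = 2920;  (2·δu)² = 1.90
δS = √(22000) = 148
S = 2070.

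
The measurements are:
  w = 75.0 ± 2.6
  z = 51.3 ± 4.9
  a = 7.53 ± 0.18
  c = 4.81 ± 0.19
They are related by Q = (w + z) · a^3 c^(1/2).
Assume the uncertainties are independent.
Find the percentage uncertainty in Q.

Let u = w + z = 126. δu = √(δw² + δz²) = √(6.76 + 24.0) = 5.55, so δu/u = 0.0439.
Q is then a monomial in u, a, c:
δQ/Q = √((δu/u)² + (3·δa/a)² + (½·δc/c)²) = √(0.00193 + 0.00514 + 0.000390) = 0.0864

8.64%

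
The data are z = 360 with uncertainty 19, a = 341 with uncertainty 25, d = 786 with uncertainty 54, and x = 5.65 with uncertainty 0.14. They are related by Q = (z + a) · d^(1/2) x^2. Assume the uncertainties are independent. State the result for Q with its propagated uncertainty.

Let u = z + a = 701. δu = √(δz² + δa²) = √(361 + 625) = 31.4, so δu/u = 0.0448.
Q is then a monomial in u, d, x:
δQ/Q = √((δu/u)² + (½·δd/d)² + (2·δx/x)²) = √(0.00201 + 0.00118 + 0.00246) = 0.0751
Q = 6.27e+05, so δQ = 0.0751 × 6.27e+05 = 47100.

(6.27 ± 0.471) × 10^5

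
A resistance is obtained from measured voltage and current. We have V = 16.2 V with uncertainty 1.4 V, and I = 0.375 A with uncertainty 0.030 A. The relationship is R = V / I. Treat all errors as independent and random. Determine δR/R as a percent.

11.8%

Since R is a product/quotient, work with relative uncertainties:
  (1·δV/V)² = (1×0.0864)² = 0.00747;  (-1·δI/I)² = (-1×0.0800)² = 0.00640
δR/R = √(0.0139) = 0.118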